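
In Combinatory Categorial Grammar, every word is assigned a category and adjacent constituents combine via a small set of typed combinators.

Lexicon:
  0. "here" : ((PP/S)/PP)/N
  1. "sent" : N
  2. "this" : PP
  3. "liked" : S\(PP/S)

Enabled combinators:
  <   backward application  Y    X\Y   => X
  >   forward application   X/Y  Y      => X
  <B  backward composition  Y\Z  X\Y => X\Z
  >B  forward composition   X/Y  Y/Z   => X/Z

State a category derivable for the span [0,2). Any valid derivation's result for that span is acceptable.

(PP/S)/PP

[0,4] S   <
  [0,3] PP/S   >
    [0,2] (PP/S)/PP   >
      [0,1] "here" : ((PP/S)/PP)/N
      [1,2] "sent" : N
    [2,3] "this" : PP
  [3,4] "liked" : S\(PP/S)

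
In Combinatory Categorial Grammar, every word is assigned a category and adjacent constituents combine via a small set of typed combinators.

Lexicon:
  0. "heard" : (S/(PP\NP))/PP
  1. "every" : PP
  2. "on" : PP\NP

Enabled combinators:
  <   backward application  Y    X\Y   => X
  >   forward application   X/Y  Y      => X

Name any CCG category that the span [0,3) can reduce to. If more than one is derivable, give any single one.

S

[0,3] S   >
  [0,2] S/(PP\NP)   >
    [0,1] "heard" : (S/(PP\NP))/PP
    [1,2] "every" : PP
  [2,3] "on" : PP\NP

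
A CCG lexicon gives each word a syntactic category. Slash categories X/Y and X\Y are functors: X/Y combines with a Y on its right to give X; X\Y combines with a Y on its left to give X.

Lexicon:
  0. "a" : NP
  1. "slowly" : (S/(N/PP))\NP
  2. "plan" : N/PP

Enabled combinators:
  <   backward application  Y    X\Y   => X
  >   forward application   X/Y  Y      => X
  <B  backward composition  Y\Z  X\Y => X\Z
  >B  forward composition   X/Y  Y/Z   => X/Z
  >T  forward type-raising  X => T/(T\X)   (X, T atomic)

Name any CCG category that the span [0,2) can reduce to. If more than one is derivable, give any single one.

[0,3] S   >
  [0,2] S/(N/PP)   <
    [0,1] "a" : NP
    [1,2] "slowly" : (S/(N/PP))\NP
  [2,3] "plan" : N/PP

S/(N/PP)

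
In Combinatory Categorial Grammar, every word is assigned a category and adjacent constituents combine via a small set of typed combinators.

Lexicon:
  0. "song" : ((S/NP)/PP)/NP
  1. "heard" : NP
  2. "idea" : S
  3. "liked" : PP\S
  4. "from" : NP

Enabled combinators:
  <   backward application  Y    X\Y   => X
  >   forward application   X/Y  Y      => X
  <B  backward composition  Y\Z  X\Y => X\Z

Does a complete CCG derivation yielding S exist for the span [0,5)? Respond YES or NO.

[0,5] S   >
  [0,4] S/NP   >
    [0,2] (S/NP)/PP   >
      [0,1] "song" : ((S/NP)/PP)/NP
      [1,2] "heard" : NP
    [2,4] PP   <
      [2,3] "idea" : S
      [3,4] "liked" : PP\S
  [4,5] "from" : NP

YES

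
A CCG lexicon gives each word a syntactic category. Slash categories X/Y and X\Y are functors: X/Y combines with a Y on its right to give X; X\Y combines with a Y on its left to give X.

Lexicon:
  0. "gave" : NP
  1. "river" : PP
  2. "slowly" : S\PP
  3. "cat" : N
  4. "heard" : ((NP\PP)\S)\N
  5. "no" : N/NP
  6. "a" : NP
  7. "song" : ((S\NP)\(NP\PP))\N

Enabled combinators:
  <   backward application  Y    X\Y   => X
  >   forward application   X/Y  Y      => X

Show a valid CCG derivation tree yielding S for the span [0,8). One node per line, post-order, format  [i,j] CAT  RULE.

[0,1] NP  lex  "gave"
[1,2] PP  lex  "river"
[2,3] S\PP  lex  "slowly"
[1,3] S  <  k=2
[3,4] N  lex  "cat"
[4,5] ((NP\PP)\S)\N  lex  "heard"
[3,5] (NP\PP)\S  <  k=4
[1,5] NP\PP  <  k=3
[5,6] N/NP  lex  "no"
[6,7] NP  lex  "a"
[5,7] N  >  k=6
[7,8] ((S\NP)\(NP\PP))\N  lex  "song"
[5,8] (S\NP)\(NP\PP)  <  k=7
[1,8] S\NP  <  k=5
[0,8] S  <  k=1

[0,8] S   <
  [0,1] "gave" : NP
  [1,8] S\NP   <
    [1,5] NP\PP   <
      [1,3] S   <
        [1,2] "river" : PP
        [2,3] "slowly" : S\PP
      [3,5] (NP\PP)\S   <
        [3,4] "cat" : N
        [4,5] "heard" : ((NP\PP)\S)\N
    [5,8] (S\NP)\(NP\PP)   <
      [5,7] N   >
        [5,6] "no" : N/NP
        [6,7] "a" : NP
      [7,8] "song" : ((S\NP)\(NP\PP))\N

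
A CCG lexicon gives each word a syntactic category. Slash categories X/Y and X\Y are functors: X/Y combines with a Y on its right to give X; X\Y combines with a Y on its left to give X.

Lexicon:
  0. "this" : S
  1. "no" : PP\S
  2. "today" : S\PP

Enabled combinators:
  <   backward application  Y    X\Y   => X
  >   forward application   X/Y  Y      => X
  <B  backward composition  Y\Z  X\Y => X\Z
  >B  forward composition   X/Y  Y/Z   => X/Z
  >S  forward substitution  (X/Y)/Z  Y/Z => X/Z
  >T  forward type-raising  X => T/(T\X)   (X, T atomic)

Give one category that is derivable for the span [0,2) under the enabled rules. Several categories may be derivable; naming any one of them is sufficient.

[0,3] S   <
  [0,2] PP   <
    [0,1] "this" : S
    [1,2] "no" : PP\S
  [2,3] "today" : S\PP

PP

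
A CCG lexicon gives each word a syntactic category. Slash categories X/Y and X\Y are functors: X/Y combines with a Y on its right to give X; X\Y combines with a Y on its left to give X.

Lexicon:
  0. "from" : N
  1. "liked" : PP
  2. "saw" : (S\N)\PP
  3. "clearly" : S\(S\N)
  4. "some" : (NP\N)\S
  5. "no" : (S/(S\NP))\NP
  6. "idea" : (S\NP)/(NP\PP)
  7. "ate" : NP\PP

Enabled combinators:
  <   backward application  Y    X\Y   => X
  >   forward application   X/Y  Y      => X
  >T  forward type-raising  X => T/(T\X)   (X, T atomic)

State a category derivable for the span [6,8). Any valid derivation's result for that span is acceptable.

S\NP

[0,8] S   >
  [0,6] S/(S\NP)   <
    [0,5] NP   >
      [0,1] NP/(NP\N)   >T
        [0,1] "from" : N
      [1,5] NP\N   <
        [1,4] S   <
          [1,3] S\N   <
            [1,2] "liked" : PP
            [2,3] "saw" : (S\N)\PP
          [3,4] "clearly" : S\(S\N)
        [4,5] "some" : (NP\N)\S
    [5,6] "no" : (S/(S\NP))\NP
  [6,8] S\NP   >
    [6,7] "idea" : (S\NP)/(NP\PP)
    [7,8] "ate" : NP\PP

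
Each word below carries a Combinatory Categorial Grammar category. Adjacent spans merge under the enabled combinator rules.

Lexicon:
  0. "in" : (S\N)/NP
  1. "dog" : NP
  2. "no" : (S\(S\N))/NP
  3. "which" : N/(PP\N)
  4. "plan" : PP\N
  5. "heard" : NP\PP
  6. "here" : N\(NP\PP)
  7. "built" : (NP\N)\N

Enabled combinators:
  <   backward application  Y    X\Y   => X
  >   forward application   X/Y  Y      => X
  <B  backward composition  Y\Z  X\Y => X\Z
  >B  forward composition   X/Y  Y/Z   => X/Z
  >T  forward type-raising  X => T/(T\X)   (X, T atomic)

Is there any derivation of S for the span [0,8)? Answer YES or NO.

[0,8] S   <
  [0,2] S\N   >
    [0,1] "in" : (S\N)/NP
    [1,2] "dog" : NP
  [2,8] S\(S\N)   >
    [2,3] "no" : (S\(S\N))/NP
    [3,8] NP   <
      [3,5] N   >
        [3,4] "which" : N/(PP\N)
        [4,5] "plan" : PP\N
      [5,8] NP\N   <
        [5,7] N   <
          [5,6] "heard" : NP\PP
          [6,7] "here" : N\(NP\PP)
        [7,8] "built" : (NP\N)\N

YES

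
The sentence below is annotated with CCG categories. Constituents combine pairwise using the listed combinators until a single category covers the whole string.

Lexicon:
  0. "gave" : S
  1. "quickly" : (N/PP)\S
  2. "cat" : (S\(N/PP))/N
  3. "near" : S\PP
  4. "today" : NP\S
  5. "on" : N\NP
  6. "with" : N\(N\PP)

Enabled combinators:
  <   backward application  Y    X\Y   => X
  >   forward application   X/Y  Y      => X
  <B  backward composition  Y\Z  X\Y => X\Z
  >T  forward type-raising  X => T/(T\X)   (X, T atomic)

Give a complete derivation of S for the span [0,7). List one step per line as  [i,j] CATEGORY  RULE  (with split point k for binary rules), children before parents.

[0,1] S  lex  "gave"
[1,2] (N/PP)\S  lex  "quickly"
[0,2] N/PP  <  k=1
[2,3] (S\(N/PP))/N  lex  "cat"
[3,4] S\PP  lex  "near"
[4,5] NP\S  lex  "today"
[3,5] NP\PP  <B  k=4
[5,6] N\NP  lex  "on"
[3,6] N\PP  <B  k=5
[6,7] N\(N\PP)  lex  "with"
[3,7] N  <  k=6
[2,7] S\(N/PP)  >  k=3
[0,7] S  <  k=2

[0,7] S   <
  [0,2] N/PP   <
    [0,1] "gave" : S
    [1,2] "quickly" : (N/PP)\S
  [2,7] S\(N/PP)   >
    [2,3] "cat" : (S\(N/PP))/N
    [3,7] N   <
      [3,6] N\PP   <B
        [3,5] NP\PP   <B
          [3,4] "near" : S\PP
          [4,5] "today" : NP\S
        [5,6] "on" : N\NP
      [6,7] "with" : N\(N\PP)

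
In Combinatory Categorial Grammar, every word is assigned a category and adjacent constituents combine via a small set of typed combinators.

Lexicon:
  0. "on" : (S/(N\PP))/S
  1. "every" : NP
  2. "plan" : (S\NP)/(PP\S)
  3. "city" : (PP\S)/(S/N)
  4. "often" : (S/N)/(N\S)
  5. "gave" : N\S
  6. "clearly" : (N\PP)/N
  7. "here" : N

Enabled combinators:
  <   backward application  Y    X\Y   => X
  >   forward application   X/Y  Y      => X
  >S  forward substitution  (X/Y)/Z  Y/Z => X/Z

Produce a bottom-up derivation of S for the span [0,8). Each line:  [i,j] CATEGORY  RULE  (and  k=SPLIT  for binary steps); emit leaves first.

[0,1] (S/(N\PP))/S  lex  "on"
[1,2] NP  lex  "every"
[2,3] (S\NP)/(PP\S)  lex  "plan"
[3,4] (PP\S)/(S/N)  lex  "city"
[4,5] (S/N)/(N\S)  lex  "often"
[5,6] N\S  lex  "gave"
[4,6] S/N  >  k=5
[3,6] PP\S  >  k=4
[2,6] S\NP  >  k=3
[1,6] S  <  k=2
[0,6] S/(N\PP)  >  k=1
[6,7] (N\PP)/N  lex  "clearly"
[7,8] N  lex  "here"
[6,8] N\PP  >  k=7
[0,8] S  >  k=6

[0,8] S   >
  [0,6] S/(N\PP)   >
    [0,1] "on" : (S/(N\PP))/S
    [1,6] S   <
      [1,2] "every" : NP
      [2,6] S\NP   >
        [2,3] "plan" : (S\NP)/(PP\S)
        [3,6] PP\S   >
          [3,4] "city" : (PP\S)/(S/N)
          [4,6] S/N   >
            [4,5] "often" : (S/N)/(N\S)
            [5,6] "gave" : N\S
  [6,8] N\PP   >
    [6,7] "clearly" : (N\PP)/N
    [7,8] "here" : N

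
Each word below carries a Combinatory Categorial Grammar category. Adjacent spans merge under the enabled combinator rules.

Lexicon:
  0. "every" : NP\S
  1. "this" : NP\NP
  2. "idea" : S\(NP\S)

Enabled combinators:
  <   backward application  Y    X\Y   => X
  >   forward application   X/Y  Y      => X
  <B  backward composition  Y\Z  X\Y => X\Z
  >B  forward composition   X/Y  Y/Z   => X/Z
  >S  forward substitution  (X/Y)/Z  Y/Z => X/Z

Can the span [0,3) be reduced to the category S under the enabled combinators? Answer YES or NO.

[0,3] S   <
  [0,2] NP\S   <B
    [0,1] "every" : NP\S
    [1,2] "this" : NP\NP
  [2,3] "idea" : S\(NP\S)

YES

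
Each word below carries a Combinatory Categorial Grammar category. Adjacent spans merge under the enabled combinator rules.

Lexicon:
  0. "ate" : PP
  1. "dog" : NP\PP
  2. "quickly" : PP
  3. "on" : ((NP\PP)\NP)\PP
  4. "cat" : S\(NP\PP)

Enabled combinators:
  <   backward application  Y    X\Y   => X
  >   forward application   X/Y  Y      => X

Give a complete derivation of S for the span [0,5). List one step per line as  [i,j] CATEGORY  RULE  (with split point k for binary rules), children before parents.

[0,5] S   <
  [0,4] NP\PP   <
    [0,2] NP   <
      [0,1] "ate" : PP
      [1,2] "dog" : NP\PP
    [2,4] (NP\PP)\NP   <
      [2,3] "quickly" : PP
      [3,4] "on" : ((NP\PP)\NP)\PP
  [4,5] "cat" : S\(NP\PP)

[0,1] PP  lex  "ate"
[1,2] NP\PP  lex  "dog"
[0,2] NP  <  k=1
[2,3] PP  lex  "quickly"
[3,4] ((NP\PP)\NP)\PP  lex  "on"
[2,4] (NP\PP)\NP  <  k=3
[0,4] NP\PP  <  k=2
[4,5] S\(NP\PP)  lex  "cat"
[0,5] S  <  k=4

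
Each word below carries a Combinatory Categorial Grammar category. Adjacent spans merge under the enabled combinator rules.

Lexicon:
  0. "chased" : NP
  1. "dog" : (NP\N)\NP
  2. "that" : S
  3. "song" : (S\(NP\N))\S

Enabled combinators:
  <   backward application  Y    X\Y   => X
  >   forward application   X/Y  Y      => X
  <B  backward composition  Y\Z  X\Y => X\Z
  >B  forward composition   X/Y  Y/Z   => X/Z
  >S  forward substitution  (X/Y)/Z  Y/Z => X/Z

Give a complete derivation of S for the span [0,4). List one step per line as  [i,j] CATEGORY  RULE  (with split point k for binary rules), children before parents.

[0,1] NP  lex  "chased"
[1,2] (NP\N)\NP  lex  "dog"
[2,3] S  lex  "that"
[3,4] (S\(NP\N))\S  lex  "song"
[2,4] S\(NP\N)  <  k=3
[1,4] S\NP  <B  k=2
[0,4] S  <  k=1

[0,4] S   <
  [0,1] "chased" : NP
  [1,4] S\NP   <B
    [1,2] "dog" : (NP\N)\NP
    [2,4] S\(NP\N)   <
      [2,3] "that" : S
      [3,4] "song" : (S\(NP\N))\S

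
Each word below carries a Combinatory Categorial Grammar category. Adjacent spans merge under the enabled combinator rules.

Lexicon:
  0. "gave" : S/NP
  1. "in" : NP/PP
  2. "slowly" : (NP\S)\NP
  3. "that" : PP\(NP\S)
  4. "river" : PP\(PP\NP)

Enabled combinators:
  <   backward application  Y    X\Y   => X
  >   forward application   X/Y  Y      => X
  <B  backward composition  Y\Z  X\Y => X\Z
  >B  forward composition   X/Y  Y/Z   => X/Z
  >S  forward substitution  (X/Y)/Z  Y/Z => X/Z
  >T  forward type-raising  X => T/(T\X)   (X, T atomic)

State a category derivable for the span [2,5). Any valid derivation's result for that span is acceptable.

[0,5] S   >
  [0,2] S/PP   >B
    [0,1] "gave" : S/NP
    [1,2] "in" : NP/PP
  [2,5] PP   <
    [2,4] PP\NP   <B
      [2,3] "slowly" : (NP\S)\NP
      [3,4] "that" : PP\(NP\S)
    [4,5] "river" : PP\(PP\NP)

PP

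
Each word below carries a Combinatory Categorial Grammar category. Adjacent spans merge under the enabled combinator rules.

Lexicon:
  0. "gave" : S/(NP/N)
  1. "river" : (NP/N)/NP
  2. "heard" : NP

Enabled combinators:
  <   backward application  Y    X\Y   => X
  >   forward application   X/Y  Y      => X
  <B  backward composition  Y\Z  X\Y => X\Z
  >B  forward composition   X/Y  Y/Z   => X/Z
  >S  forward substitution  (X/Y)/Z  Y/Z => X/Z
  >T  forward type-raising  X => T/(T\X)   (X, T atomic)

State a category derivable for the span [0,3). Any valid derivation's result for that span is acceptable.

S

[0,3] S   >
  [0,1] "gave" : S/(NP/N)
  [1,3] NP/N   >
    [1,2] "river" : (NP/N)/NP
    [2,3] "heard" : NP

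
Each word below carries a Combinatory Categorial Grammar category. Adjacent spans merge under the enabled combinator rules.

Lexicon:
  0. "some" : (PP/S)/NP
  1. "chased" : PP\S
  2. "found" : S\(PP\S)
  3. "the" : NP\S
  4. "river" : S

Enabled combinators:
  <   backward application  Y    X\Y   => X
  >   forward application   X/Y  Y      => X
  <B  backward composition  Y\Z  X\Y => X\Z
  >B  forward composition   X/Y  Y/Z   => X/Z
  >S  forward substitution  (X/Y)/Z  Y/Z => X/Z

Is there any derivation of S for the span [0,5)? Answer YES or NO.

(PP/S)/NP PP\S S\(PP\S) NP\S S
CKY chart[0,5] = {PP}; S ∉ chart

NO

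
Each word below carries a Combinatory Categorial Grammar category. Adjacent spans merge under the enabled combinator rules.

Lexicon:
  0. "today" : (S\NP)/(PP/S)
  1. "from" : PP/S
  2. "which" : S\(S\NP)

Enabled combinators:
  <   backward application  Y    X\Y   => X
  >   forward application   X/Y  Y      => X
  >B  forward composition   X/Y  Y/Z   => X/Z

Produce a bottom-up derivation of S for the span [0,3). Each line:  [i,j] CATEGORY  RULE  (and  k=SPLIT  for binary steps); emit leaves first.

[0,3] S   <
  [0,2] S\NP   >
    [0,1] "today" : (S\NP)/(PP/S)
    [1,2] "from" : PP/S
  [2,3] "which" : S\(S\NP)

[0,1] (S\NP)/(PP/S)  lex  "today"
[1,2] PP/S  lex  "from"
[0,2] S\NP  >  k=1
[2,3] S\(S\NP)  lex  "which"
[0,3] S  <  k=2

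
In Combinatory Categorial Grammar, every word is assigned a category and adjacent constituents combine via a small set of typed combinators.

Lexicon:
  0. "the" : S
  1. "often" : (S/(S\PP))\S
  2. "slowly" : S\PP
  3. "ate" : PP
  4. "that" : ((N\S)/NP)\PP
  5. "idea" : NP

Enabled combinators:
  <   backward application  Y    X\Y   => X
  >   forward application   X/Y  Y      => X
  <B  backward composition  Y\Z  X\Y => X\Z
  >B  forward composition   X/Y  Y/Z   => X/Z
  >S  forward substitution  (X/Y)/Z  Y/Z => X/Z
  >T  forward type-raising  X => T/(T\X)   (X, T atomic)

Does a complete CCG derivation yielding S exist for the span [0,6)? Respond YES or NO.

NO

S (S/(S\PP))\S S\PP PP ((N\S)/NP)\PP NP
CKY chart[0,6] = {N, N/(NP\NP), N/(N\N), NP/(NP\N), PP/(PP\N), S/(S\N)}; S ∉ chart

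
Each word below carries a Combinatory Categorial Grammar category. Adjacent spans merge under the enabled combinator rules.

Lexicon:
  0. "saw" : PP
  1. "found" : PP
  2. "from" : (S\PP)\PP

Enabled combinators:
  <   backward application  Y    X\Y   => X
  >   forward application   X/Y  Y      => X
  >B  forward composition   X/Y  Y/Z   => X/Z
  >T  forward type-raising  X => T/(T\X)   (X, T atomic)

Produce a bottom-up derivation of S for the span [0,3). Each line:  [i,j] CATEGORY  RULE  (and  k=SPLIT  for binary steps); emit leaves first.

[0,3] S   >
  [0,1] S/(S\PP)   >T
    [0,1] "saw" : PP
  [1,3] S\PP   <
    [1,2] "found" : PP
    [2,3] "from" : (S\PP)\PP

[0,1] PP  lex  "saw"
[0,1] S/(S\PP)  >T
[1,2] PP  lex  "found"
[2,3] (S\PP)\PP  lex  "from"
[1,3] S\PP  <  k=2
[0,3] S  >  k=1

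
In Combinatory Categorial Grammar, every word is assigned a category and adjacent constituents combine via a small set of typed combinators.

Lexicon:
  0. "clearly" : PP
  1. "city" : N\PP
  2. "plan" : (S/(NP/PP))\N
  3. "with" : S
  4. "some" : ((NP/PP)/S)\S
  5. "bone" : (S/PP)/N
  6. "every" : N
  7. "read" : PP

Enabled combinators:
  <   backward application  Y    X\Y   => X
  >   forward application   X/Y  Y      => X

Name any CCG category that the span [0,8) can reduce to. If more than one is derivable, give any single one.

S

[0,8] S   >
  [0,3] S/(NP/PP)   <
    [0,2] N   <
      [0,1] "clearly" : PP
      [1,2] "city" : N\PP
    [2,3] "plan" : (S/(NP/PP))\N
  [3,8] NP/PP   >
    [3,5] (NP/PP)/S   <
      [3,4] "with" : S
      [4,5] "some" : ((NP/PP)/S)\S
    [5,8] S   >
      [5,7] S/PP   >
        [5,6] "bone" : (S/PP)/N
        [6,7] "every" : N
      [7,8] "read" : PP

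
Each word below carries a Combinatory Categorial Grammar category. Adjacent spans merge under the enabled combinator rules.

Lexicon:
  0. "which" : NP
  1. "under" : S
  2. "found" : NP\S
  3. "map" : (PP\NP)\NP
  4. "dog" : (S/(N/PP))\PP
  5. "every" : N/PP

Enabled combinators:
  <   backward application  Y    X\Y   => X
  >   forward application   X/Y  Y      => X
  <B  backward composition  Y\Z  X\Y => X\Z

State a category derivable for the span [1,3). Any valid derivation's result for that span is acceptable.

NP

[0,6] S   >
  [0,5] S/(N/PP)   <
    [0,4] PP   <
      [0,1] "which" : NP
      [1,4] PP\NP   <
        [1,3] NP   <
          [1,2] "under" : S
          [2,3] "found" : NP\S
        [3,4] "map" : (PP\NP)\NP
    [4,5] "dog" : (S/(N/PP))\PP
  [5,6] "every" : N/PP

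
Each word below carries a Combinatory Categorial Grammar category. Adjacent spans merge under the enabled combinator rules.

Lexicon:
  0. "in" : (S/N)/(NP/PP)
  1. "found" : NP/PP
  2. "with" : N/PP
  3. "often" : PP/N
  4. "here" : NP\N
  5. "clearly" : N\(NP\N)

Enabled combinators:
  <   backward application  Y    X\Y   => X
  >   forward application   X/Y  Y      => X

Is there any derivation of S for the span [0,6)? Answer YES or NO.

[0,6] S   >
  [0,2] S/N   >
    [0,1] "in" : (S/N)/(NP/PP)
    [1,2] "found" : NP/PP
  [2,6] N   >
    [2,3] "with" : N/PP
    [3,6] PP   >
      [3,4] "often" : PP/N
      [4,6] N   <
        [4,5] "here" : NP\N
        [5,6] "clearly" : N\(NP\N)

YES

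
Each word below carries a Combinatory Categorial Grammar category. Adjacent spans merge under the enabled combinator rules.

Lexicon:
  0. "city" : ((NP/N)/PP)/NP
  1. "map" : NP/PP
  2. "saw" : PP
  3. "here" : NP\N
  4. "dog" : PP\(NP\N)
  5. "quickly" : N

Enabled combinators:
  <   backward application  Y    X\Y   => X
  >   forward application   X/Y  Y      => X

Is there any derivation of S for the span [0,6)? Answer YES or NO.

NO

((NP/N)/PP)/NP NP/PP PP NP\N PP\(NP\N) N
CKY chart[0,6] = {NP}; S ∉ chart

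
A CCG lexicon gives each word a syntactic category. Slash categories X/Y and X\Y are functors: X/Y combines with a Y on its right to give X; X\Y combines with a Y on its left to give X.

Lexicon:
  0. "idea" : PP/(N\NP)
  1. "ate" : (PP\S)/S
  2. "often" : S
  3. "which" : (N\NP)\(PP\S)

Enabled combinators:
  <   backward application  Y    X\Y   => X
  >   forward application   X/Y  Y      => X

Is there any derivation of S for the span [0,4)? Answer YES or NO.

NO

PP/(N\NP) (PP\S)/S S (N\NP)\(PP\S)
CKY chart[0,4] = {PP}; S ∉ chart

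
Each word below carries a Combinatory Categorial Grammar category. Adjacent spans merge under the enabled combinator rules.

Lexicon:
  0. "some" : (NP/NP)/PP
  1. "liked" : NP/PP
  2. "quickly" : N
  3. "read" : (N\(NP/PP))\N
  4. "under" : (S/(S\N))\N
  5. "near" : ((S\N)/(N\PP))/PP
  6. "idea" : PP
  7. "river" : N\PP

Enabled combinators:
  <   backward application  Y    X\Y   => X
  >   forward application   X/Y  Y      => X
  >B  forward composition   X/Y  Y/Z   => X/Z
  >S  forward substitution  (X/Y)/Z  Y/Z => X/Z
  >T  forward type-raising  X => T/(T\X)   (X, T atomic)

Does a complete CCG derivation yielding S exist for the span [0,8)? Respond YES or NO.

[0,8] S   >
  [0,5] S/(S\N)   <
    [0,4] N   <
      [0,2] NP/PP   >S
        [0,1] "some" : (NP/NP)/PP
        [1,2] "liked" : NP/PP
      [2,4] N\(NP/PP)   <
        [2,3] "quickly" : N
        [3,4] "read" : (N\(NP/PP))\N
    [4,5] "under" : (S/(S\N))\N
  [5,8] S\N   >
    [5,7] (S\N)/(N\PP)   >
      [5,6] "near" : ((S\N)/(N\PP))/PP
      [6,7] "idea" : PP
    [7,8] "river" : N\PP

YES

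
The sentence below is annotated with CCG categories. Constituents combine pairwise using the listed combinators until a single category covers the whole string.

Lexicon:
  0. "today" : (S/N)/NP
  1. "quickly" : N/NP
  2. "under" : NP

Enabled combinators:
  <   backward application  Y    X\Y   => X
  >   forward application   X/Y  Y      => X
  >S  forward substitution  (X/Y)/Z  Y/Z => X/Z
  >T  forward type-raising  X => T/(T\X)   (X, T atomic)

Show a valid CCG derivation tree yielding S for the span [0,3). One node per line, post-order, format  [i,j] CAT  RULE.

[0,1] (S/N)/NP  lex  "today"
[1,2] N/NP  lex  "quickly"
[0,2] S/NP  >S  k=1
[2,3] NP  lex  "under"
[0,3] S  >  k=2

[0,3] S   >
  [0,2] S/NP   >S
    [0,1] "today" : (S/N)/NP
    [1,2] "quickly" : N/NP
  [2,3] "under" : NP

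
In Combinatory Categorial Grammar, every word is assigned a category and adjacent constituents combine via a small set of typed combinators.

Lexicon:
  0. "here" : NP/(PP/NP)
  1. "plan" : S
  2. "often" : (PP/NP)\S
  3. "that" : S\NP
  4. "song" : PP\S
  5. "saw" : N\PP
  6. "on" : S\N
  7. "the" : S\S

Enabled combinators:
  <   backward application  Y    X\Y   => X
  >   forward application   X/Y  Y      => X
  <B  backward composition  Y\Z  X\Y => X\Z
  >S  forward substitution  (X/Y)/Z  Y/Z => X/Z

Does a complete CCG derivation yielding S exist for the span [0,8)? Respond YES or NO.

YES

[0,8] S   <
  [0,5] PP   <
    [0,3] NP   >
      [0,1] "here" : NP/(PP/NP)
      [1,3] PP/NP   <
        [1,2] "plan" : S
        [2,3] "often" : (PP/NP)\S
    [3,5] PP\NP   <B
      [3,4] "that" : S\NP
      [4,5] "song" : PP\S
  [5,8] S\PP   <B
    [5,7] S\PP   <B
      [5,6] "saw" : N\PP
      [6,7] "on" : S\N
    [7,8] "the" : S\S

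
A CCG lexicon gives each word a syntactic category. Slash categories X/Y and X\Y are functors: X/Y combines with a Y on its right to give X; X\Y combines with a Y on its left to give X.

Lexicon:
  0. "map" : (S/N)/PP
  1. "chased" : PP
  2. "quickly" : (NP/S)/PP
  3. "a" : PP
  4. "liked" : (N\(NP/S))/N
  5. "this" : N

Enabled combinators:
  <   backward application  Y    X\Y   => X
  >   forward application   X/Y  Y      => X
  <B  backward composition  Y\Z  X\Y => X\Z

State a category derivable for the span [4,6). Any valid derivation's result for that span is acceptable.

[0,6] S   >
  [0,2] S/N   >
    [0,1] "map" : (S/N)/PP
    [1,2] "chased" : PP
  [2,6] N   <
    [2,4] NP/S   >
      [2,3] "quickly" : (NP/S)/PP
      [3,4] "a" : PP
    [4,6] N\(NP/S)   >
      [4,5] "liked" : (N\(NP/S))/N
      [5,6] "this" : N

N\(NP/S)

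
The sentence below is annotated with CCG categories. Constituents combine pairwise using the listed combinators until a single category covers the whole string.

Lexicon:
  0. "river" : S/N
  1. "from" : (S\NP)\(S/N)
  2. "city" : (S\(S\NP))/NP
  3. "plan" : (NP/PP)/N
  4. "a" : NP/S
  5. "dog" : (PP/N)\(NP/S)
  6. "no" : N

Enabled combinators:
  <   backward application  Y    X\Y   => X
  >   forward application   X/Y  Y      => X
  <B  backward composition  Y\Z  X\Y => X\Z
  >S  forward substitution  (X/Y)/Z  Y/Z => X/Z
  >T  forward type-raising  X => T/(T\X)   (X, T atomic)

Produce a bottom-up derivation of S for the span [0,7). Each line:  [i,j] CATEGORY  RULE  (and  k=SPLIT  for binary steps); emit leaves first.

[0,1] S/N  lex  "river"
[1,2] (S\NP)\(S/N)  lex  "from"
[0,2] S\NP  <  k=1
[2,3] (S\(S\NP))/NP  lex  "city"
[3,4] (NP/PP)/N  lex  "plan"
[4,5] NP/S  lex  "a"
[5,6] (PP/N)\(NP/S)  lex  "dog"
[4,6] PP/N  <  k=5
[3,6] NP/N  >S  k=4
[6,7] N  lex  "no"
[3,7] NP  >  k=6
[2,7] S\(S\NP)  >  k=3
[0,7] S  <  k=2

[0,7] S   <
  [0,2] S\NP   <
    [0,1] "river" : S/N
    [1,2] "from" : (S\NP)\(S/N)
  [2,7] S\(S\NP)   >
    [2,3] "city" : (S\(S\NP))/NP
    [3,7] NP   >
      [3,6] NP/N   >S
        [3,4] "plan" : (NP/PP)/N
        [4,6] PP/N   <
          [4,5] "a" : NP/S
          [5,6] "dog" : (PP/N)\(NP/S)
      [6,7] "no" : N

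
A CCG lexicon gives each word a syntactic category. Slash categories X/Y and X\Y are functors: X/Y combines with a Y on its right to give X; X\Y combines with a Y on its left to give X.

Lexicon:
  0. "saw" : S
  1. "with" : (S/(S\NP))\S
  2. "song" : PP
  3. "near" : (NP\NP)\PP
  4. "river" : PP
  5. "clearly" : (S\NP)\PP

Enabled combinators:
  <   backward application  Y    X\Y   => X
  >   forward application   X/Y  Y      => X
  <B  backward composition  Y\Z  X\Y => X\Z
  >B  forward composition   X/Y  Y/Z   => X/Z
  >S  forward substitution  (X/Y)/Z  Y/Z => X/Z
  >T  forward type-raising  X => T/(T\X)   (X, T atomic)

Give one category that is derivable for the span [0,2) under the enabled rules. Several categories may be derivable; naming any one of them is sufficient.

S/(S\NP)

[0,6] S   >
  [0,2] S/(S\NP)   <
    [0,1] "saw" : S
    [1,2] "with" : (S/(S\NP))\S
  [2,6] S\NP   <B
    [2,4] NP\NP   <
      [2,3] "song" : PP
      [3,4] "near" : (NP\NP)\PP
    [4,6] S\NP   <
      [4,5] "river" : PP
      [5,6] "clearly" : (S\NP)\PP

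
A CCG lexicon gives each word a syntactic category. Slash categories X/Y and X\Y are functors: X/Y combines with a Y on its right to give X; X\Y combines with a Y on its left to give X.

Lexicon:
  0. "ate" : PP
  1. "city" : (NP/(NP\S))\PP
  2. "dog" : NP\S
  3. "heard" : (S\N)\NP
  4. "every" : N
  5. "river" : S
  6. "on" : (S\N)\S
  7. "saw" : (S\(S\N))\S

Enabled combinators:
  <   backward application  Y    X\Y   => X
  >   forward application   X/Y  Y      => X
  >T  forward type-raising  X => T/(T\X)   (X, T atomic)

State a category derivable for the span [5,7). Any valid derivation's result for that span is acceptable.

[0,8] S   <
  [0,4] S\N   <
    [0,3] NP   >
      [0,2] NP/(NP\S)   <
        [0,1] "ate" : PP
        [1,2] "city" : (NP/(NP\S))\PP
      [2,3] "dog" : NP\S
    [3,4] "heard" : (S\N)\NP
  [4,8] S\(S\N)   <
    [4,7] S   <
      [4,5] "every" : N
      [5,7] S\N   <
        [5,6] "river" : S
        [6,7] "on" : (S\N)\S
    [7,8] "saw" : (S\(S\N))\S

S\N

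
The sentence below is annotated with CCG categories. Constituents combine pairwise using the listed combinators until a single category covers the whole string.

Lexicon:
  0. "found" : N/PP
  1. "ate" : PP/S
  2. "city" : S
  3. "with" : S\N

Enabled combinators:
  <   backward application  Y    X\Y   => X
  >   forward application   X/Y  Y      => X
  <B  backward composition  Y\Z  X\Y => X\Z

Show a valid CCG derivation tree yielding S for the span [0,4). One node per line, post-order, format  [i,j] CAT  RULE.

[0,1] N/PP  lex  "found"
[1,2] PP/S  lex  "ate"
[2,3] S  lex  "city"
[1,3] PP  >  k=2
[0,3] N  >  k=1
[3,4] S\N  lex  "with"
[0,4] S  <  k=3

[0,4] S   <
  [0,3] N   >
    [0,1] "found" : N/PP
    [1,3] PP   >
      [1,2] "ate" : PP/S
      [2,3] "city" : S
  [3,4] "with" : S\N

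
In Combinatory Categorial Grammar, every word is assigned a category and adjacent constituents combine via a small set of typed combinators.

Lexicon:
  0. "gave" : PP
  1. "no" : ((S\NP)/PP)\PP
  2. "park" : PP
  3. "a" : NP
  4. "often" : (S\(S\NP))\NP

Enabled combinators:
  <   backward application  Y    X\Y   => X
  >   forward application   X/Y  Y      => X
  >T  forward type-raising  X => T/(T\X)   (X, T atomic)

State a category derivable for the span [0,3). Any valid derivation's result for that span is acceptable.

S\NP

[0,5] S   <
  [0,3] S\NP   >
    [0,2] (S\NP)/PP   <
      [0,1] "gave" : PP
      [1,2] "no" : ((S\NP)/PP)\PP
    [2,3] "park" : PP
  [3,5] S\(S\NP)   <
    [3,4] "a" : NP
    [4,5] "often" : (S\(S\NP))\NP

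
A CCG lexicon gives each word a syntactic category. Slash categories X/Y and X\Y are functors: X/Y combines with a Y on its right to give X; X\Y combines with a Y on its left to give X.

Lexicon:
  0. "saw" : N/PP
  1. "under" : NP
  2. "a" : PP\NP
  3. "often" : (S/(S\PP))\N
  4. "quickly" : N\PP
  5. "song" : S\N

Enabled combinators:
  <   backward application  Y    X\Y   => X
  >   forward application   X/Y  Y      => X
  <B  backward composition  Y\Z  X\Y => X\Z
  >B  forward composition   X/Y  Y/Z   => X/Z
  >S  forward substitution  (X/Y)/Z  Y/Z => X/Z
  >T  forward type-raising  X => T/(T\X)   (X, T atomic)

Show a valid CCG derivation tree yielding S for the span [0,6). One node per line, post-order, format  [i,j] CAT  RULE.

[0,1] N/PP  lex  "saw"
[1,2] NP  lex  "under"
[1,2] PP/(PP\NP)  >T
[2,3] PP\NP  lex  "a"
[1,3] PP  >  k=2
[0,3] N  >  k=1
[3,4] (S/(S\PP))\N  lex  "often"
[0,4] S/(S\PP)  <  k=3
[4,5] N\PP  lex  "quickly"
[5,6] S\N  lex  "song"
[4,6] S\PP  <B  k=5
[0,6] S  >  k=4

[0,6] S   >
  [0,4] S/(S\PP)   <
    [0,3] N   >
      [0,1] "saw" : N/PP
      [1,3] PP   >
        [1,2] PP/(PP\NP)   >T
          [1,2] "under" : NP
        [2,3] "a" : PP\NP
    [3,4] "often" : (S/(S\PP))\N
  [4,6] S\PP   <B
    [4,5] "quickly" : N\PP
    [5,6] "song" : S\N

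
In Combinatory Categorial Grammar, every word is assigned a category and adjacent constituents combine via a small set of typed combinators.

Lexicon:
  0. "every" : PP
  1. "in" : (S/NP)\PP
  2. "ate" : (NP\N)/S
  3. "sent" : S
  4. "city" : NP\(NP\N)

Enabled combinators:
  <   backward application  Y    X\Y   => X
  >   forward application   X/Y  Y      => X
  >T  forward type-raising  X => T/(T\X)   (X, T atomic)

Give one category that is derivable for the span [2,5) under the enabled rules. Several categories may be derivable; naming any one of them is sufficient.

[0,5] S   >
  [0,2] S/NP   <
    [0,1] "every" : PP
    [1,2] "in" : (S/NP)\PP
  [2,5] NP   <
    [2,4] NP\N   >
      [2,3] "ate" : (NP\N)/S
      [3,4] "sent" : S
    [4,5] "city" : NP\(NP\N)

NP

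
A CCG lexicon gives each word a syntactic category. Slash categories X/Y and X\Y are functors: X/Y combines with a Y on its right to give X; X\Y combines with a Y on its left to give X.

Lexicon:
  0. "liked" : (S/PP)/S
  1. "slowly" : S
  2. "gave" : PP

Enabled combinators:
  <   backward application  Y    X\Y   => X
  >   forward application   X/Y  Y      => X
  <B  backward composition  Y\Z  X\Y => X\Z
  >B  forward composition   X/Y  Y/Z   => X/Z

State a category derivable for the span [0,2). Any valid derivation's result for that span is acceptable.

[0,3] S   >
  [0,2] S/PP   >
    [0,1] "liked" : (S/PP)/S
    [1,2] "slowly" : S
  [2,3] "gave" : PP

S/PP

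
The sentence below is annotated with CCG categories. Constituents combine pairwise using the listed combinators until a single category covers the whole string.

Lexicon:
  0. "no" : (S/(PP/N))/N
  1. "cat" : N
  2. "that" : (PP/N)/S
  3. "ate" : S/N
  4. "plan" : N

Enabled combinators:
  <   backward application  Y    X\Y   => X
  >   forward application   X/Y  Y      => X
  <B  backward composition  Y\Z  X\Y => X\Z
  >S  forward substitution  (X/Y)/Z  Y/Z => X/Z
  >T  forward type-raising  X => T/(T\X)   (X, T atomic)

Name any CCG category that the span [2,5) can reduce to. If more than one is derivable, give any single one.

PP/N

[0,5] S   >
  [0,2] S/(PP/N)   >
    [0,1] "no" : (S/(PP/N))/N
    [1,2] "cat" : N
  [2,5] PP/N   >
    [2,3] "that" : (PP/N)/S
    [3,5] S   >
      [3,4] "ate" : S/N
      [4,5] "plan" : N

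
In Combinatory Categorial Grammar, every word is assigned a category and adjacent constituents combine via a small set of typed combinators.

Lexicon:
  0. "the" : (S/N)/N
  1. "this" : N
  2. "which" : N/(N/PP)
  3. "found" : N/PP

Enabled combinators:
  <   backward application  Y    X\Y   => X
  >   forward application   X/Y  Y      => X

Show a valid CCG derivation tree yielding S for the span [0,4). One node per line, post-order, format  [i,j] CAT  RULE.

[0,4] S   >
  [0,2] S/N   >
    [0,1] "the" : (S/N)/N
    [1,2] "this" : N
  [2,4] N   >
    [2,3] "which" : N/(N/PP)
    [3,4] "found" : N/PP

[0,1] (S/N)/N  lex  "the"
[1,2] N  lex  "this"
[0,2] S/N  >  k=1
[2,3] N/(N/PP)  lex  "which"
[3,4] N/PP  lex  "found"
[2,4] N  >  k=3
[0,4] S  >  k=2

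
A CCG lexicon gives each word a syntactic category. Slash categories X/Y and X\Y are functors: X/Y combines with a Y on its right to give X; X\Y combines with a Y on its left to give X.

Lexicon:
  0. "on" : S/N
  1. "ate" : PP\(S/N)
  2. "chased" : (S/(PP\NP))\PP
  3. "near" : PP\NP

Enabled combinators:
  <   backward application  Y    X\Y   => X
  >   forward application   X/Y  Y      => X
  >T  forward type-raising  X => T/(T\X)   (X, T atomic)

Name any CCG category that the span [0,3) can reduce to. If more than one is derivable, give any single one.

[0,4] S   >
  [0,3] S/(PP\NP)   <
    [0,2] PP   <
      [0,1] "on" : S/N
      [1,2] "ate" : PP\(S/N)
    [2,3] "chased" : (S/(PP\NP))\PP
  [3,4] "near" : PP\NP

S/(PP\NP)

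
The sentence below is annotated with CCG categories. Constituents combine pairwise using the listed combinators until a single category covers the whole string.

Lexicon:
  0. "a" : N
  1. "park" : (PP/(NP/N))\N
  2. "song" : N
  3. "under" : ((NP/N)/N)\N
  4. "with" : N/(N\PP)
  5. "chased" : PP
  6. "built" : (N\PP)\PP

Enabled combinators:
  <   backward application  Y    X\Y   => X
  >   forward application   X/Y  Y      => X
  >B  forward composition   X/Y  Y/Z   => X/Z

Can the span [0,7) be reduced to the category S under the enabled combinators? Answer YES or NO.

N (PP/(NP/N))\N N ((NP/N)/N)\N N/(N\PP) PP (N\PP)\PP
CKY chart[0,7] = {PP}; S ∉ chart

NO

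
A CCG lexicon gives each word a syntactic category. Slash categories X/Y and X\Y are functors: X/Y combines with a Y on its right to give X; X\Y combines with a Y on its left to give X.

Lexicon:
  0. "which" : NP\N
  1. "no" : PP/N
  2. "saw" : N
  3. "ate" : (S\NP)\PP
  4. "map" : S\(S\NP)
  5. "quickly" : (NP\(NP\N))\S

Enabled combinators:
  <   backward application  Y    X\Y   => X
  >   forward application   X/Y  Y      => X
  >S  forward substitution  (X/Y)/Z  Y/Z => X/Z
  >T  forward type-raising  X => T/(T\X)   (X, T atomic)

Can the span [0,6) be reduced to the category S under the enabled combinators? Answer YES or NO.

NP\N PP/N N (S\NP)\PP S\(S\NP) (NP\(NP\N))\S
CKY chart[0,6] = {N/(N\NP), NP, NP/(NP\NP), PP/(PP\NP), S/(S\NP)}; S ∉ chart

NO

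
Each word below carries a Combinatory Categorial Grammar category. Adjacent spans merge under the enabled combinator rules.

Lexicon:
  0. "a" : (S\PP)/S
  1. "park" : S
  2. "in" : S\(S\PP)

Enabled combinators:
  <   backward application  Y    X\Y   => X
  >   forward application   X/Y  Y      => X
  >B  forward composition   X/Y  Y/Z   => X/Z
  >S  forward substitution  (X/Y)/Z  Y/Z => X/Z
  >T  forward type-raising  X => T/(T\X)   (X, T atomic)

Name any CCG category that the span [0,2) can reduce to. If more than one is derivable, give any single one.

[0,3] S   <
  [0,2] S\PP   >
    [0,1] "a" : (S\PP)/S
    [1,2] "park" : S
  [2,3] "in" : S\(S\PP)

S\PP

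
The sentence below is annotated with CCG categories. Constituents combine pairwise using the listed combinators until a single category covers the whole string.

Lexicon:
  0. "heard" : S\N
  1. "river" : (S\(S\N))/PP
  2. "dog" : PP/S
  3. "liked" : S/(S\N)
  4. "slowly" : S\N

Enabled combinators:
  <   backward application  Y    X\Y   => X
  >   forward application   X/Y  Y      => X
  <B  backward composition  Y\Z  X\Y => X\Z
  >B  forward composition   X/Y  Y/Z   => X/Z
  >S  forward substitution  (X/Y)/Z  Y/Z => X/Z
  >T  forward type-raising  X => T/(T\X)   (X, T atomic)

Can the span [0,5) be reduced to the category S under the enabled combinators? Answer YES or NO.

YES

[0,5] S   <
  [0,1] "heard" : S\N
  [1,5] S\(S\N)   >
    [1,2] "river" : (S\(S\N))/PP
    [2,5] PP   >
      [2,3] "dog" : PP/S
      [3,5] S   >
        [3,4] "liked" : S/(S\N)
        [4,5] "slowly" : S\N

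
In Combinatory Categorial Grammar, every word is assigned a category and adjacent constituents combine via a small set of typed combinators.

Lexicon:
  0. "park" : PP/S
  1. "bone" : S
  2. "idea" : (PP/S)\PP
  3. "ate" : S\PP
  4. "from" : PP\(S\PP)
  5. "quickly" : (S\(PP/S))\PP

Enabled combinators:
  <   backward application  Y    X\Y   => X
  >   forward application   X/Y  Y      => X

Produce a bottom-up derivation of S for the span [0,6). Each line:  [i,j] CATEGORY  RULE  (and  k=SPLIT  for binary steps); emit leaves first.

[0,6] S   <
  [0,3] PP/S   <
    [0,2] PP   >
      [0,1] "park" : PP/S
      [1,2] "bone" : S
    [2,3] "idea" : (PP/S)\PP
  [3,6] S\(PP/S)   <
    [3,5] PP   <
      [3,4] "ate" : S\PP
      [4,5] "from" : PP\(S\PP)
    [5,6] "quickly" : (S\(PP/S))\PP

[0,1] PP/S  lex  "park"
[1,2] S  lex  "bone"
[0,2] PP  >  k=1
[2,3] (PP/S)\PP  lex  "idea"
[0,3] PP/S  <  k=2
[3,4] S\PP  lex  "ate"
[4,5] PP\(S\PP)  lex  "from"
[3,5] PP  <  k=4
[5,6] (S\(PP/S))\PP  lex  "quickly"
[3,6] S\(PP/S)  <  k=5
[0,6] S  <  k=3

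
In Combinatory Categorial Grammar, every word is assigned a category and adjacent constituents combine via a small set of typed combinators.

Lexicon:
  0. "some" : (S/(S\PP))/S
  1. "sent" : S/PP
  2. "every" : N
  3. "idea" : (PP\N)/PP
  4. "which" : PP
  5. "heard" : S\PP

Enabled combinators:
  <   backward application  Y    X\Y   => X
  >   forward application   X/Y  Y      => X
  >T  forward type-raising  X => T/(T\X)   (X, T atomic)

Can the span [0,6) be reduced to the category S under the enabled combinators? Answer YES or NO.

YES

[0,6] S   >
  [0,5] S/(S\PP)   >
    [0,1] "some" : (S/(S\PP))/S
    [1,5] S   >
      [1,2] "sent" : S/PP
      [2,5] PP   <
        [2,3] "every" : N
        [3,5] PP\N   >
          [3,4] "idea" : (PP\N)/PP
          [4,5] "which" : PP
  [5,6] "heard" : S\PP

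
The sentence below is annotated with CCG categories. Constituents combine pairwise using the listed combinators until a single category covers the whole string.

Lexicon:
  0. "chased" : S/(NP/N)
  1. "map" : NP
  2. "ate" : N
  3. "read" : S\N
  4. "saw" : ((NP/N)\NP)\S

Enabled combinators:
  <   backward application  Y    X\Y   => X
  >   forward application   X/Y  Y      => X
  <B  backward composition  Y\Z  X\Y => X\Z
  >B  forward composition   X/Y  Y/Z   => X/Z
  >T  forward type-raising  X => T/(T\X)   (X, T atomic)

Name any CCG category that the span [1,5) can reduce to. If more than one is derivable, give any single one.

[0,5] S   >
  [0,1] "chased" : S/(NP/N)
  [1,5] NP/N   <
    [1,2] "map" : NP
    [2,5] (NP/N)\NP   <
      [2,4] S   <
        [2,3] "ate" : N
        [3,4] "read" : S\N
      [4,5] "saw" : ((NP/N)\NP)\S

NP/N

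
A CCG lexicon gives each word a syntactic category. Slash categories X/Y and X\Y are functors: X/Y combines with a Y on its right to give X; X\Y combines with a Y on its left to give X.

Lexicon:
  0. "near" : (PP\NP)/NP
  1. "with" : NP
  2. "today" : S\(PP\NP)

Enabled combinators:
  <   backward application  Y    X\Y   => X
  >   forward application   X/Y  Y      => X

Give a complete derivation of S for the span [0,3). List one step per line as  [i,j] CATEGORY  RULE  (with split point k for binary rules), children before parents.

[0,1] (PP\NP)/NP  lex  "near"
[1,2] NP  lex  "with"
[0,2] PP\NP  >  k=1
[2,3] S\(PP\NP)  lex  "today"
[0,3] S  <  k=2

[0,3] S   <
  [0,2] PP\NP   >
    [0,1] "near" : (PP\NP)/NP
    [1,2] "with" : NP
  [2,3] "today" : S\(PP\NP)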